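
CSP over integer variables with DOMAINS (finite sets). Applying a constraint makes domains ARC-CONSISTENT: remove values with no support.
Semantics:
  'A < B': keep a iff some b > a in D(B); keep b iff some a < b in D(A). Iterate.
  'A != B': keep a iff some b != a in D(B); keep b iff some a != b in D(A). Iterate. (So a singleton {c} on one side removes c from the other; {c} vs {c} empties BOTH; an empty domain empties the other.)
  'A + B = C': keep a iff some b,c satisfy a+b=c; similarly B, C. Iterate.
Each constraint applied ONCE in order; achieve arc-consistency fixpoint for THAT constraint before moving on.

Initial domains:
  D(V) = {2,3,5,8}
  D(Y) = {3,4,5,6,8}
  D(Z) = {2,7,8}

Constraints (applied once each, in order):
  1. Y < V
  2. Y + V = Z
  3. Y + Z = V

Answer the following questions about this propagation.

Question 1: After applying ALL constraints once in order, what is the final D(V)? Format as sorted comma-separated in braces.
Constraint 1 (Y < V) on D(Y)={3,4,5,6,8} D(V)={2,3,5,8}: Y {3,4,5,6,8}->{3,4,5,6}; V {2,3,5,8}->{5,8}
Constraint 2 (Y + V = Z) on D(Y)={3,4,5,6} D(V)={5,8} D(Z)={2,7,8}: Y {3,4,5,6}->{3}; V {5,8}->{5}; Z {2,7,8}->{8}
Constraint 3 (Y + Z = V) on D(Y)={3} D(Z)={8} D(V)={5}: Y {3}->{}; Z {8}->{}; V {5}->{}
So after all 3 constraints: D(V) = {}

Answer: {}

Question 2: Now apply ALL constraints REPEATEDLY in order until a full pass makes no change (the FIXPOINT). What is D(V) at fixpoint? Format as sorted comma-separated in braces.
pass 0 (initial): D(V)={2,3,5,8}
pass 1: V {2,3,5,8}->{}; Y {3,4,5,6,8}->{}; Z {2,7,8}->{}
pass 2: no change
Fixpoint after 2 passes: D(V) = {}

Answer: {}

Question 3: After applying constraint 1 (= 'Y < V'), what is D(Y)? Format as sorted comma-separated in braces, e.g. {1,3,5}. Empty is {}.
Answer: {3,4,5,6}

Derivation:
Constraint 1 (Y < V) on D(Y)={3,4,5,6,8} D(V)={2,3,5,8}: Y {3,4,5,6,8}->{3,4,5,6}; V {2,3,5,8}->{5,8}
So after constraint 1: D(Y) = {3,4,5,6}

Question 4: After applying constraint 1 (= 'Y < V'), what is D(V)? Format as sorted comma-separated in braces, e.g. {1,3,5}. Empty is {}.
Constraint 1 (Y < V) on D(Y)={3,4,5,6,8} D(V)={2,3,5,8}: Y {3,4,5,6,8}->{3,4,5,6}; V {2,3,5,8}->{5,8}
So after constraint 1: D(V) = {5,8}

Answer: {5,8}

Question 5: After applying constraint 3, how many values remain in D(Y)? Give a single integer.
Constraint 1 (Y < V) on D(Y)={3,4,5,6,8} D(V)={2,3,5,8}: Y {3,4,5,6,8}->{3,4,5,6}; V {2,3,5,8}->{5,8}
Constraint 2 (Y + V = Z) on D(Y)={3,4,5,6} D(V)={5,8} D(Z)={2,7,8}: Y {3,4,5,6}->{3}; V {5,8}->{5}; Z {2,7,8}->{8}
Constraint 3 (Y + Z = V) on D(Y)={3} D(Z)={8} D(V)={5}: Y {3}->{}; Z {8}->{}; V {5}->{}
So after constraint 3: D(Y)={}, size = 0

Answer: 0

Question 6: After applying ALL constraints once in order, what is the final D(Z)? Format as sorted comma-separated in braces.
Answer: {}

Derivation:
Constraint 1 (Y < V) on D(Y)={3,4,5,6,8} D(V)={2,3,5,8}: Y {3,4,5,6,8}->{3,4,5,6}; V {2,3,5,8}->{5,8}
Constraint 2 (Y + V = Z) on D(Y)={3,4,5,6} D(V)={5,8} D(Z)={2,7,8}: Y {3,4,5,6}->{3}; V {5,8}->{5}; Z {2,7,8}->{8}
Constraint 3 (Y + Z = V) on D(Y)={3} D(Z)={8} D(V)={5}: Y {3}->{}; Z {8}->{}; V {5}->{}
So after all 3 constraints: D(Z) = {}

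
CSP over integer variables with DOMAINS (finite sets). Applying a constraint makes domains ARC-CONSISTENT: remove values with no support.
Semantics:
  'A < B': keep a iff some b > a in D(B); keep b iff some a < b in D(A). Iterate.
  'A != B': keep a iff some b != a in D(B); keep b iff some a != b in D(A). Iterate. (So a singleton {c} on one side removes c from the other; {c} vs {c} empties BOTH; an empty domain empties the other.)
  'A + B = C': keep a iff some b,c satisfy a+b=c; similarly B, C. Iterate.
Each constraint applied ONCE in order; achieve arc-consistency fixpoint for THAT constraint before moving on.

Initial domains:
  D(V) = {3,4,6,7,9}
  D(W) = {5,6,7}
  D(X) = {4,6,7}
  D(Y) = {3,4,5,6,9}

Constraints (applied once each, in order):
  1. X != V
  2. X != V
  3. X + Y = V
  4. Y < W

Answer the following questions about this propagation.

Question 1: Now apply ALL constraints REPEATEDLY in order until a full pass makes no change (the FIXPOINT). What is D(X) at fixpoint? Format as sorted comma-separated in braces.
Answer: {4,6}

Derivation:
pass 0 (initial): D(X)={4,6,7}
pass 1: V {3,4,6,7,9}->{7,9}; X {4,6,7}->{4,6}; Y {3,4,5,6,9}->{3,5}
pass 2: no change
Fixpoint after 2 passes: D(X) = {4,6}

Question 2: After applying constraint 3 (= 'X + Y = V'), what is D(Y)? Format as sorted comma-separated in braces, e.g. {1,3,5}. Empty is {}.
Answer: {3,5}

Derivation:
Constraint 1 (X != V) on D(X)={4,6,7} D(V)={3,4,6,7,9}: no change
Constraint 2 (X != V) on D(X)={4,6,7} D(V)={3,4,6,7,9}: no change
Constraint 3 (X + Y = V) on D(X)={4,6,7} D(Y)={3,4,5,6,9} D(V)={3,4,6,7,9}: X {4,6,7}->{4,6}; Y {3,4,5,6,9}->{3,5}; V {3,4,6,7,9}->{7,9}
So after constraint 3: D(Y) = {3,5}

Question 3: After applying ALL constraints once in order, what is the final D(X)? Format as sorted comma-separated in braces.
Constraint 1 (X != V) on D(X)={4,6,7} D(V)={3,4,6,7,9}: no change
Constraint 2 (X != V) on D(X)={4,6,7} D(V)={3,4,6,7,9}: no change
Constraint 3 (X + Y = V) on D(X)={4,6,7} D(Y)={3,4,5,6,9} D(V)={3,4,6,7,9}: X {4,6,7}->{4,6}; Y {3,4,5,6,9}->{3,5}; V {3,4,6,7,9}->{7,9}
Constraint 4 (Y < W) on D(Y)={3,5} D(W)={5,6,7}: no change
So after all 4 constraints: D(X) = {4,6}

Answer: {4,6}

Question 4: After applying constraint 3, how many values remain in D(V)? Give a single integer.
Answer: 2

Derivation:
Constraint 1 (X != V) on D(X)={4,6,7} D(V)={3,4,6,7,9}: no change
Constraint 2 (X != V) on D(X)={4,6,7} D(V)={3,4,6,7,9}: no change
Constraint 3 (X + Y = V) on D(X)={4,6,7} D(Y)={3,4,5,6,9} D(V)={3,4,6,7,9}: X {4,6,7}->{4,6}; Y {3,4,5,6,9}->{3,5}; V {3,4,6,7,9}->{7,9}
So after constraint 3: D(V)={7,9}, size = 2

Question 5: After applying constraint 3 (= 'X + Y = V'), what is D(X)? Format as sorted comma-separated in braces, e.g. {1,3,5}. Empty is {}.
Constraint 1 (X != V) on D(X)={4,6,7} D(V)={3,4,6,7,9}: no change
Constraint 2 (X != V) on D(X)={4,6,7} D(V)={3,4,6,7,9}: no change
Constraint 3 (X + Y = V) on D(X)={4,6,7} D(Y)={3,4,5,6,9} D(V)={3,4,6,7,9}: X {4,6,7}->{4,6}; Y {3,4,5,6,9}->{3,5}; V {3,4,6,7,9}->{7,9}
So after constraint 3: D(X) = {4,6}

Answer: {4,6}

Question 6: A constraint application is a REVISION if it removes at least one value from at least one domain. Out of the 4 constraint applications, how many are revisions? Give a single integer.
Answer: 1

Derivation:
Constraint 1 (X != V) on D(X)={4,6,7} D(V)={3,4,6,7,9}: no change => not a revision
Constraint 2 (X != V) on D(X)={4,6,7} D(V)={3,4,6,7,9}: no change => not a revision
Constraint 3 (X + Y = V) on D(X)={4,6,7} D(Y)={3,4,5,6,9} D(V)={3,4,6,7,9}: X {4,6,7}->{4,6}; Y {3,4,5,6,9}->{3,5}; V {3,4,6,7,9}->{7,9} => REVISION
Constraint 4 (Y < W) on D(Y)={3,5} D(W)={5,6,7}: no change => not a revision
Total revisions = 1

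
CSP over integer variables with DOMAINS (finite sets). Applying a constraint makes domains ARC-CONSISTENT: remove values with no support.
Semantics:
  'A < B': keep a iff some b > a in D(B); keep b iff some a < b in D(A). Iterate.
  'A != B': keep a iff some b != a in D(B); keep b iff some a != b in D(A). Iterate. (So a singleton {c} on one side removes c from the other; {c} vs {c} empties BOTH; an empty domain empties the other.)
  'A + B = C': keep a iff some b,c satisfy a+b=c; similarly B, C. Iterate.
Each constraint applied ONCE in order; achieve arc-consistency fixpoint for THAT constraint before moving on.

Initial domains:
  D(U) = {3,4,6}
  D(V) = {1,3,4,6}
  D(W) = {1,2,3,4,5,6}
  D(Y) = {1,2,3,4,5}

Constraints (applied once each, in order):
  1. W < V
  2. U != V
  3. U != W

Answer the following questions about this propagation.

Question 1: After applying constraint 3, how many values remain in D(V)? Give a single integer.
Answer: 3

Derivation:
Constraint 1 (W < V) on D(W)={1,2,3,4,5,6} D(V)={1,3,4,6}: W {1,2,3,4,5,6}->{1,2,3,4,5}; V {1,3,4,6}->{3,4,6}
Constraint 2 (U != V) on D(U)={3,4,6} D(V)={3,4,6}: no change
Constraint 3 (U != W) on D(U)={3,4,6} D(W)={1,2,3,4,5}: no change
So after constraint 3: D(V)={3,4,6}, size = 3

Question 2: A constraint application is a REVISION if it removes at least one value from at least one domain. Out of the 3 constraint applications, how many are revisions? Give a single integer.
Answer: 1

Derivation:
Constraint 1 (W < V) on D(W)={1,2,3,4,5,6} D(V)={1,3,4,6}: W {1,2,3,4,5,6}->{1,2,3,4,5}; V {1,3,4,6}->{3,4,6} => REVISION
Constraint 2 (U != V) on D(U)={3,4,6} D(V)={3,4,6}: no change => not a revision
Constraint 3 (U != W) on D(U)={3,4,6} D(W)={1,2,3,4,5}: no change => not a revision
Total revisions = 1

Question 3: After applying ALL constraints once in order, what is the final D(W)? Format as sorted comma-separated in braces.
Constraint 1 (W < V) on D(W)={1,2,3,4,5,6} D(V)={1,3,4,6}: W {1,2,3,4,5,6}->{1,2,3,4,5}; V {1,3,4,6}->{3,4,6}
Constraint 2 (U != V) on D(U)={3,4,6} D(V)={3,4,6}: no change
Constraint 3 (U != W) on D(U)={3,4,6} D(W)={1,2,3,4,5}: no change
So after all 3 constraints: D(W) = {1,2,3,4,5}

Answer: {1,2,3,4,5}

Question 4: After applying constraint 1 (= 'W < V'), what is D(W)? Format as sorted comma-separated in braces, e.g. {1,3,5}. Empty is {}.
Constraint 1 (W < V) on D(W)={1,2,3,4,5,6} D(V)={1,3,4,6}: W {1,2,3,4,5,6}->{1,2,3,4,5}; V {1,3,4,6}->{3,4,6}
So after constraint 1: D(W) = {1,2,3,4,5}

Answer: {1,2,3,4,5}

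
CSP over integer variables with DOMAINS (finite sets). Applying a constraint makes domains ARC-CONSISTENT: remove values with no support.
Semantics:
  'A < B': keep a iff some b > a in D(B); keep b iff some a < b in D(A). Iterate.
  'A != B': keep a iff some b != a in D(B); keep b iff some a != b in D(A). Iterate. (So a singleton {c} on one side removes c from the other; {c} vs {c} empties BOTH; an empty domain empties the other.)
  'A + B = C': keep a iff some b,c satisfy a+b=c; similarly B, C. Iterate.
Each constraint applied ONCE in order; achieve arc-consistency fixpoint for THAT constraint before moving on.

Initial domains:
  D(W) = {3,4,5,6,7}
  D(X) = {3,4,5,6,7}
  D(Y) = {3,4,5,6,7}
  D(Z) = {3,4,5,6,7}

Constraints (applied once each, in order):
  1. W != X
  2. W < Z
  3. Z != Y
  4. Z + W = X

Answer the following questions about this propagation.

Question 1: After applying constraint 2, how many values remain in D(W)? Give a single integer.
Answer: 4

Derivation:
Constraint 1 (W != X) on D(W)={3,4,5,6,7} D(X)={3,4,5,6,7}: no change
Constraint 2 (W < Z) on D(W)={3,4,5,6,7} D(Z)={3,4,5,6,7}: W {3,4,5,6,7}->{3,4,5,6}; Z {3,4,5,6,7}->{4,5,6,7}
So after constraint 2: D(W)={3,4,5,6}, size = 4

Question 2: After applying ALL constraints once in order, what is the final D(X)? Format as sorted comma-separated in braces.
Answer: {7}

Derivation:
Constraint 1 (W != X) on D(W)={3,4,5,6,7} D(X)={3,4,5,6,7}: no change
Constraint 2 (W < Z) on D(W)={3,4,5,6,7} D(Z)={3,4,5,6,7}: W {3,4,5,6,7}->{3,4,5,6}; Z {3,4,5,6,7}->{4,5,6,7}
Constraint 3 (Z != Y) on D(Z)={4,5,6,7} D(Y)={3,4,5,6,7}: no change
Constraint 4 (Z + W = X) on D(Z)={4,5,6,7} D(W)={3,4,5,6} D(X)={3,4,5,6,7}: Z {4,5,6,7}->{4}; W {3,4,5,6}->{3}; X {3,4,5,6,7}->{7}
So after all 4 constraints: D(X) = {7}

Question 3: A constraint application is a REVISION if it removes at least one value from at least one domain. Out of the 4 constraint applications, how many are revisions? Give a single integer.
Answer: 2

Derivation:
Constraint 1 (W != X) on D(W)={3,4,5,6,7} D(X)={3,4,5,6,7}: no change => not a revision
Constraint 2 (W < Z) on D(W)={3,4,5,6,7} D(Z)={3,4,5,6,7}: W {3,4,5,6,7}->{3,4,5,6}; Z {3,4,5,6,7}->{4,5,6,7} => REVISION
Constraint 3 (Z != Y) on D(Z)={4,5,6,7} D(Y)={3,4,5,6,7}: no change => not a revision
Constraint 4 (Z + W = X) on D(Z)={4,5,6,7} D(W)={3,4,5,6} D(X)={3,4,5,6,7}: Z {4,5,6,7}->{4}; W {3,4,5,6}->{3}; X {3,4,5,6,7}->{7} => REVISION
Total revisions = 2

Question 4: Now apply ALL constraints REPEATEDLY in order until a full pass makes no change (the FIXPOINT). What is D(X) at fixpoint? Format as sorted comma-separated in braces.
Answer: {7}

Derivation:
pass 0 (initial): D(X)={3,4,5,6,7}
pass 1: W {3,4,5,6,7}->{3}; X {3,4,5,6,7}->{7}; Z {3,4,5,6,7}->{4}
pass 2: Y {3,4,5,6,7}->{3,5,6,7}
pass 3: no change
Fixpoint after 3 passes: D(X) = {7}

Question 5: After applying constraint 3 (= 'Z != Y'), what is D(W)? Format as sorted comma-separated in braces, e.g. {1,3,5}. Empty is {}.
Constraint 1 (W != X) on D(W)={3,4,5,6,7} D(X)={3,4,5,6,7}: no change
Constraint 2 (W < Z) on D(W)={3,4,5,6,7} D(Z)={3,4,5,6,7}: W {3,4,5,6,7}->{3,4,5,6}; Z {3,4,5,6,7}->{4,5,6,7}
Constraint 3 (Z != Y) on D(Z)={4,5,6,7} D(Y)={3,4,5,6,7}: no change
So after constraint 3: D(W) = {3,4,5,6}

Answer: {3,4,5,6}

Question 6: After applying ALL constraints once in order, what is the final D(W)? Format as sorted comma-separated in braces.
Answer: {3}

Derivation:
Constraint 1 (W != X) on D(W)={3,4,5,6,7} D(X)={3,4,5,6,7}: no change
Constraint 2 (W < Z) on D(W)={3,4,5,6,7} D(Z)={3,4,5,6,7}: W {3,4,5,6,7}->{3,4,5,6}; Z {3,4,5,6,7}->{4,5,6,7}
Constraint 3 (Z != Y) on D(Z)={4,5,6,7} D(Y)={3,4,5,6,7}: no change
Constraint 4 (Z + W = X) on D(Z)={4,5,6,7} D(W)={3,4,5,6} D(X)={3,4,5,6,7}: Z {4,5,6,7}->{4}; W {3,4,5,6}->{3}; X {3,4,5,6,7}->{7}
So after all 4 constraints: D(W) = {3}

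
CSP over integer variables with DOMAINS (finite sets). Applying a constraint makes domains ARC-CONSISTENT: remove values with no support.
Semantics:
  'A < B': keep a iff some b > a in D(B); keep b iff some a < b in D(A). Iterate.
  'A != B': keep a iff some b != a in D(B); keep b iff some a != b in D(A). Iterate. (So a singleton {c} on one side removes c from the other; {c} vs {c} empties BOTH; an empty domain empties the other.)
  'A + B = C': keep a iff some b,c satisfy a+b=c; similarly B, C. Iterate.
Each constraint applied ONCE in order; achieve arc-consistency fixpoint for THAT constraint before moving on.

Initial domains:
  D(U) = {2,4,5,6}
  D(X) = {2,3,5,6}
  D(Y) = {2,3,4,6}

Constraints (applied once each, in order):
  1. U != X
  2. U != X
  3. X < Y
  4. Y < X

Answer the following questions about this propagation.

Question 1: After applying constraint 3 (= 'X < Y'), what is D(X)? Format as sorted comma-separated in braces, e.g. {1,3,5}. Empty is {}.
Constraint 1 (U != X) on D(U)={2,4,5,6} D(X)={2,3,5,6}: no change
Constraint 2 (U != X) on D(U)={2,4,5,6} D(X)={2,3,5,6}: no change
Constraint 3 (X < Y) on D(X)={2,3,5,6} D(Y)={2,3,4,6}: X {2,3,5,6}->{2,3,5}; Y {2,3,4,6}->{3,4,6}
So after constraint 3: D(X) = {2,3,5}

Answer: {2,3,5}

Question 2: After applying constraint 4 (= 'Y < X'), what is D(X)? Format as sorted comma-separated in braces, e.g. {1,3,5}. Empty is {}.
Constraint 1 (U != X) on D(U)={2,4,5,6} D(X)={2,3,5,6}: no change
Constraint 2 (U != X) on D(U)={2,4,5,6} D(X)={2,3,5,6}: no change
Constraint 3 (X < Y) on D(X)={2,3,5,6} D(Y)={2,3,4,6}: X {2,3,5,6}->{2,3,5}; Y {2,3,4,6}->{3,4,6}
Constraint 4 (Y < X) on D(Y)={3,4,6} D(X)={2,3,5}: Y {3,4,6}->{3,4}; X {2,3,5}->{5}
So after constraint 4: D(X) = {5}

Answer: {5}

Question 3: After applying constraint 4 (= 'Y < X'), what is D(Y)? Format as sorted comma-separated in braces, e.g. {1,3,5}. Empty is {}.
Constraint 1 (U != X) on D(U)={2,4,5,6} D(X)={2,3,5,6}: no change
Constraint 2 (U != X) on D(U)={2,4,5,6} D(X)={2,3,5,6}: no change
Constraint 3 (X < Y) on D(X)={2,3,5,6} D(Y)={2,3,4,6}: X {2,3,5,6}->{2,3,5}; Y {2,3,4,6}->{3,4,6}
Constraint 4 (Y < X) on D(Y)={3,4,6} D(X)={2,3,5}: Y {3,4,6}->{3,4}; X {2,3,5}->{5}
So after constraint 4: D(Y) = {3,4}

Answer: {3,4}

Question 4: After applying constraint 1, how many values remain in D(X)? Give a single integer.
Answer: 4

Derivation:
Constraint 1 (U != X) on D(U)={2,4,5,6} D(X)={2,3,5,6}: no change
So after constraint 1: D(X)={2,3,5,6}, size = 4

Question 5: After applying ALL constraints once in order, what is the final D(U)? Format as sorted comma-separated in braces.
Constraint 1 (U != X) on D(U)={2,4,5,6} D(X)={2,3,5,6}: no change
Constraint 2 (U != X) on D(U)={2,4,5,6} D(X)={2,3,5,6}: no change
Constraint 3 (X < Y) on D(X)={2,3,5,6} D(Y)={2,3,4,6}: X {2,3,5,6}->{2,3,5}; Y {2,3,4,6}->{3,4,6}
Constraint 4 (Y < X) on D(Y)={3,4,6} D(X)={2,3,5}: Y {3,4,6}->{3,4}; X {2,3,5}->{5}
So after all 4 constraints: D(U) = {2,4,5,6}

Answer: {2,4,5,6}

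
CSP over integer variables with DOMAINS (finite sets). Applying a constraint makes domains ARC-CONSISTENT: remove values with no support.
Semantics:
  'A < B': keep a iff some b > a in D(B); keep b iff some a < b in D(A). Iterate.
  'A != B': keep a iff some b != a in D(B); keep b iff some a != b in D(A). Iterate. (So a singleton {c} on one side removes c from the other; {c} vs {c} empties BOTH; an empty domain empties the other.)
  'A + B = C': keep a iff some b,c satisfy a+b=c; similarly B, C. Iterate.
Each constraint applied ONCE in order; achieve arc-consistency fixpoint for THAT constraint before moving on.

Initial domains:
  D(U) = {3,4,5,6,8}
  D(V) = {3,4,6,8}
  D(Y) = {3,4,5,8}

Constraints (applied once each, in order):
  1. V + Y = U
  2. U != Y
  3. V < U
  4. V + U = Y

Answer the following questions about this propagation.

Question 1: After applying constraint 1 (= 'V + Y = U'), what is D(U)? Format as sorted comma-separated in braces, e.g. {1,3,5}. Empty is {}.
Answer: {6,8}

Derivation:
Constraint 1 (V + Y = U) on D(V)={3,4,6,8} D(Y)={3,4,5,8} D(U)={3,4,5,6,8}: V {3,4,6,8}->{3,4}; Y {3,4,5,8}->{3,4,5}; U {3,4,5,6,8}->{6,8}
So after constraint 1: D(U) = {6,8}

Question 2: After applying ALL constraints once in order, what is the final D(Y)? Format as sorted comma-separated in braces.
Answer: {}

Derivation:
Constraint 1 (V + Y = U) on D(V)={3,4,6,8} D(Y)={3,4,5,8} D(U)={3,4,5,6,8}: V {3,4,6,8}->{3,4}; Y {3,4,5,8}->{3,4,5}; U {3,4,5,6,8}->{6,8}
Constraint 2 (U != Y) on D(U)={6,8} D(Y)={3,4,5}: no change
Constraint 3 (V < U) on D(V)={3,4} D(U)={6,8}: no change
Constraint 4 (V + U = Y) on D(V)={3,4} D(U)={6,8} D(Y)={3,4,5}: V {3,4}->{}; U {6,8}->{}; Y {3,4,5}->{}
So after all 4 constraints: D(Y) = {}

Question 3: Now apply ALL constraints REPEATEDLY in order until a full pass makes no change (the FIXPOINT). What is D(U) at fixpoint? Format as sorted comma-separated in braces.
Answer: {}

Derivation:
pass 0 (initial): D(U)={3,4,5,6,8}
pass 1: U {3,4,5,6,8}->{}; V {3,4,6,8}->{}; Y {3,4,5,8}->{}
pass 2: no change
Fixpoint after 2 passes: D(U) = {}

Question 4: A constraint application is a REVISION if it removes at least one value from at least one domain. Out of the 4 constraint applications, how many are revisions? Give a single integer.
Constraint 1 (V + Y = U) on D(V)={3,4,6,8} D(Y)={3,4,5,8} D(U)={3,4,5,6,8}: V {3,4,6,8}->{3,4}; Y {3,4,5,8}->{3,4,5}; U {3,4,5,6,8}->{6,8} => REVISION
Constraint 2 (U != Y) on D(U)={6,8} D(Y)={3,4,5}: no change => not a revision
Constraint 3 (V < U) on D(V)={3,4} D(U)={6,8}: no change => not a revision
Constraint 4 (V + U = Y) on D(V)={3,4} D(U)={6,8} D(Y)={3,4,5}: V {3,4}->{}; U {6,8}->{}; Y {3,4,5}->{} => REVISION
Total revisions = 2

Answer: 2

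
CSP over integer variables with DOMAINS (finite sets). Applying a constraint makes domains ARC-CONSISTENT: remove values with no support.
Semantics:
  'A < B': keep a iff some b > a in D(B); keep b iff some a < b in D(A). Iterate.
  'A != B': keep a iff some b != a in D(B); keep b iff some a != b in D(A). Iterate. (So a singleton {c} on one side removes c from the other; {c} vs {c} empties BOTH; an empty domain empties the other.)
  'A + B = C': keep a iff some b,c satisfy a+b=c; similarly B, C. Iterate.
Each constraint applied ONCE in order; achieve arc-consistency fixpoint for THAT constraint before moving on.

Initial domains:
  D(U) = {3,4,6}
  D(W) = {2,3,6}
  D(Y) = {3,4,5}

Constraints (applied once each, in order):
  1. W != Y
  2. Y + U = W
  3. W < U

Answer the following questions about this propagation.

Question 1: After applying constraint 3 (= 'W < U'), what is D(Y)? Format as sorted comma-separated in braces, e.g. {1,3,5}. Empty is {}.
Answer: {3}

Derivation:
Constraint 1 (W != Y) on D(W)={2,3,6} D(Y)={3,4,5}: no change
Constraint 2 (Y + U = W) on D(Y)={3,4,5} D(U)={3,4,6} D(W)={2,3,6}: Y {3,4,5}->{3}; U {3,4,6}->{3}; W {2,3,6}->{6}
Constraint 3 (W < U) on D(W)={6} D(U)={3}: W {6}->{}; U {3}->{}
So after constraint 3: D(Y) = {3}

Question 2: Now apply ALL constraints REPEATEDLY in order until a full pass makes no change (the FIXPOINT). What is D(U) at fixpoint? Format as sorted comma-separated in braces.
Answer: {}

Derivation:
pass 0 (initial): D(U)={3,4,6}
pass 1: U {3,4,6}->{}; W {2,3,6}->{}; Y {3,4,5}->{3}
pass 2: Y {3}->{}
pass 3: no change
Fixpoint after 3 passes: D(U) = {}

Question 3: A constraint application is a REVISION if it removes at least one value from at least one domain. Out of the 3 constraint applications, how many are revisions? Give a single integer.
Answer: 2

Derivation:
Constraint 1 (W != Y) on D(W)={2,3,6} D(Y)={3,4,5}: no change => not a revision
Constraint 2 (Y + U = W) on D(Y)={3,4,5} D(U)={3,4,6} D(W)={2,3,6}: Y {3,4,5}->{3}; U {3,4,6}->{3}; W {2,3,6}->{6} => REVISION
Constraint 3 (W < U) on D(W)={6} D(U)={3}: W {6}->{}; U {3}->{} => REVISION
Total revisions = 2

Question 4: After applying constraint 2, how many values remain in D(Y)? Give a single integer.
Answer: 1

Derivation:
Constraint 1 (W != Y) on D(W)={2,3,6} D(Y)={3,4,5}: no change
Constraint 2 (Y + U = W) on D(Y)={3,4,5} D(U)={3,4,6} D(W)={2,3,6}: Y {3,4,5}->{3}; U {3,4,6}->{3}; W {2,3,6}->{6}
So after constraint 2: D(Y)={3}, size = 1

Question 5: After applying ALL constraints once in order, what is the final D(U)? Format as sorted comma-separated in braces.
Answer: {}

Derivation:
Constraint 1 (W != Y) on D(W)={2,3,6} D(Y)={3,4,5}: no change
Constraint 2 (Y + U = W) on D(Y)={3,4,5} D(U)={3,4,6} D(W)={2,3,6}: Y {3,4,5}->{3}; U {3,4,6}->{3}; W {2,3,6}->{6}
Constraint 3 (W < U) on D(W)={6} D(U)={3}: W {6}->{}; U {3}->{}
So after all 3 constraints: D(U) = {}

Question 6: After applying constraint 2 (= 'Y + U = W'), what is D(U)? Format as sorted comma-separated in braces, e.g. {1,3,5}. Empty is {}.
Answer: {3}

Derivation:
Constraint 1 (W != Y) on D(W)={2,3,6} D(Y)={3,4,5}: no change
Constraint 2 (Y + U = W) on D(Y)={3,4,5} D(U)={3,4,6} D(W)={2,3,6}: Y {3,4,5}->{3}; U {3,4,6}->{3}; W {2,3,6}->{6}
So after constraint 2: D(U) = {3}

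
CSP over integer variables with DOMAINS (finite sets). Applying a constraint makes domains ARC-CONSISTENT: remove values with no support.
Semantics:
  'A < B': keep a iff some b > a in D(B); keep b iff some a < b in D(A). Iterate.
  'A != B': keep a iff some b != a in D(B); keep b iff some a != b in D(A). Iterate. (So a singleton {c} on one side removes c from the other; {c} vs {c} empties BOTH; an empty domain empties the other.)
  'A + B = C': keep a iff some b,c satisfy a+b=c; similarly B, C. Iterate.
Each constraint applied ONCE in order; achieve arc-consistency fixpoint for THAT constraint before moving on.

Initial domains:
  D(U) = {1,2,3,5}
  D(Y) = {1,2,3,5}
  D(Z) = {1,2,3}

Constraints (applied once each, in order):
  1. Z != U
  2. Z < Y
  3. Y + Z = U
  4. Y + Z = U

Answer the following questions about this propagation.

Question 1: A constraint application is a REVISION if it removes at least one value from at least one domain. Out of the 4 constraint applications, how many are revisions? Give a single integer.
Answer: 2

Derivation:
Constraint 1 (Z != U) on D(Z)={1,2,3} D(U)={1,2,3,5}: no change => not a revision
Constraint 2 (Z < Y) on D(Z)={1,2,3} D(Y)={1,2,3,5}: Y {1,2,3,5}->{2,3,5} => REVISION
Constraint 3 (Y + Z = U) on D(Y)={2,3,5} D(Z)={1,2,3} D(U)={1,2,3,5}: Y {2,3,5}->{2,3}; U {1,2,3,5}->{3,5} => REVISION
Constraint 4 (Y + Z = U) on D(Y)={2,3} D(Z)={1,2,3} D(U)={3,5}: no change => not a revision
Total revisions = 2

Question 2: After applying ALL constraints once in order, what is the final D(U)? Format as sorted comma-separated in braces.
Answer: {3,5}

Derivation:
Constraint 1 (Z != U) on D(Z)={1,2,3} D(U)={1,2,3,5}: no change
Constraint 2 (Z < Y) on D(Z)={1,2,3} D(Y)={1,2,3,5}: Y {1,2,3,5}->{2,3,5}
Constraint 3 (Y + Z = U) on D(Y)={2,3,5} D(Z)={1,2,3} D(U)={1,2,3,5}: Y {2,3,5}->{2,3}; U {1,2,3,5}->{3,5}
Constraint 4 (Y + Z = U) on D(Y)={2,3} D(Z)={1,2,3} D(U)={3,5}: no change
So after all 4 constraints: D(U) = {3,5}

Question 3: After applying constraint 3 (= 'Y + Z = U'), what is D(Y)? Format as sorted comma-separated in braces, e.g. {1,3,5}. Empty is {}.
Constraint 1 (Z != U) on D(Z)={1,2,3} D(U)={1,2,3,5}: no change
Constraint 2 (Z < Y) on D(Z)={1,2,3} D(Y)={1,2,3,5}: Y {1,2,3,5}->{2,3,5}
Constraint 3 (Y + Z = U) on D(Y)={2,3,5} D(Z)={1,2,3} D(U)={1,2,3,5}: Y {2,3,5}->{2,3}; U {1,2,3,5}->{3,5}
So after constraint 3: D(Y) = {2,3}

Answer: {2,3}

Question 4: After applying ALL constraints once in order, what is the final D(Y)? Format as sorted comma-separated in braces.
Constraint 1 (Z != U) on D(Z)={1,2,3} D(U)={1,2,3,5}: no change
Constraint 2 (Z < Y) on D(Z)={1,2,3} D(Y)={1,2,3,5}: Y {1,2,3,5}->{2,3,5}
Constraint 3 (Y + Z = U) on D(Y)={2,3,5} D(Z)={1,2,3} D(U)={1,2,3,5}: Y {2,3,5}->{2,3}; U {1,2,3,5}->{3,5}
Constraint 4 (Y + Z = U) on D(Y)={2,3} D(Z)={1,2,3} D(U)={3,5}: no change
So after all 4 constraints: D(Y) = {2,3}

Answer: {2,3}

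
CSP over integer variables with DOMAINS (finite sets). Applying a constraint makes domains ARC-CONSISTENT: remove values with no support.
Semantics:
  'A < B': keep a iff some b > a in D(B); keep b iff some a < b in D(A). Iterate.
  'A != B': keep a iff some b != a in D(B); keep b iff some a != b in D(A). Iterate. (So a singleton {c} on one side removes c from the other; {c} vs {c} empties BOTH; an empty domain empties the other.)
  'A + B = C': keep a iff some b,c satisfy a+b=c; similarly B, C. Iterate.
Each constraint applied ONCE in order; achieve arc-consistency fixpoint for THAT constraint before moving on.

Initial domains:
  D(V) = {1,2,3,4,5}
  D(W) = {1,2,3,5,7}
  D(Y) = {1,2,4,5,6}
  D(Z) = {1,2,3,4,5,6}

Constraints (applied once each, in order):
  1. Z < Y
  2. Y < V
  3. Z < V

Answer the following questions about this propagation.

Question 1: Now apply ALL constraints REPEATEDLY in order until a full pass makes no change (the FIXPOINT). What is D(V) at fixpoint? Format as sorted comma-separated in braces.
Answer: {3,4,5}

Derivation:
pass 0 (initial): D(V)={1,2,3,4,5}
pass 1: V {1,2,3,4,5}->{3,4,5}; Y {1,2,4,5,6}->{2,4}; Z {1,2,3,4,5,6}->{1,2,3,4}
pass 2: Z {1,2,3,4}->{1,2,3}
pass 3: no change
Fixpoint after 3 passes: D(V) = {3,4,5}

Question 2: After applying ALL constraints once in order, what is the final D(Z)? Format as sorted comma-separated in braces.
Answer: {1,2,3,4}

Derivation:
Constraint 1 (Z < Y) on D(Z)={1,2,3,4,5,6} D(Y)={1,2,4,5,6}: Z {1,2,3,4,5,6}->{1,2,3,4,5}; Y {1,2,4,5,6}->{2,4,5,6}
Constraint 2 (Y < V) on D(Y)={2,4,5,6} D(V)={1,2,3,4,5}: Y {2,4,5,6}->{2,4}; V {1,2,3,4,5}->{3,4,5}
Constraint 3 (Z < V) on D(Z)={1,2,3,4,5} D(V)={3,4,5}: Z {1,2,3,4,5}->{1,2,3,4}
So after all 3 constraints: D(Z) = {1,2,3,4}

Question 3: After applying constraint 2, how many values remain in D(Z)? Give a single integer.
Constraint 1 (Z < Y) on D(Z)={1,2,3,4,5,6} D(Y)={1,2,4,5,6}: Z {1,2,3,4,5,6}->{1,2,3,4,5}; Y {1,2,4,5,6}->{2,4,5,6}
Constraint 2 (Y < V) on D(Y)={2,4,5,6} D(V)={1,2,3,4,5}: Y {2,4,5,6}->{2,4}; V {1,2,3,4,5}->{3,4,5}
So after constraint 2: D(Z)={1,2,3,4,5}, size = 5

Answer: 5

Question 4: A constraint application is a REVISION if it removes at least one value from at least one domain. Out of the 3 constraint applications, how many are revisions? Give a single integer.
Constraint 1 (Z < Y) on D(Z)={1,2,3,4,5,6} D(Y)={1,2,4,5,6}: Z {1,2,3,4,5,6}->{1,2,3,4,5}; Y {1,2,4,5,6}->{2,4,5,6} => REVISION
Constraint 2 (Y < V) on D(Y)={2,4,5,6} D(V)={1,2,3,4,5}: Y {2,4,5,6}->{2,4}; V {1,2,3,4,5}->{3,4,5} => REVISION
Constraint 3 (Z < V) on D(Z)={1,2,3,4,5} D(V)={3,4,5}: Z {1,2,3,4,5}->{1,2,3,4} => REVISION
Total revisions = 3

Answer: 3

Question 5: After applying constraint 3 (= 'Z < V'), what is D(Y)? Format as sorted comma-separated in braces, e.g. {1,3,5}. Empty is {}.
Answer: {2,4}

Derivation:
Constraint 1 (Z < Y) on D(Z)={1,2,3,4,5,6} D(Y)={1,2,4,5,6}: Z {1,2,3,4,5,6}->{1,2,3,4,5}; Y {1,2,4,5,6}->{2,4,5,6}
Constraint 2 (Y < V) on D(Y)={2,4,5,6} D(V)={1,2,3,4,5}: Y {2,4,5,6}->{2,4}; V {1,2,3,4,5}->{3,4,5}
Constraint 3 (Z < V) on D(Z)={1,2,3,4,5} D(V)={3,4,5}: Z {1,2,3,4,5}->{1,2,3,4}
So after constraint 3: D(Y) = {2,4}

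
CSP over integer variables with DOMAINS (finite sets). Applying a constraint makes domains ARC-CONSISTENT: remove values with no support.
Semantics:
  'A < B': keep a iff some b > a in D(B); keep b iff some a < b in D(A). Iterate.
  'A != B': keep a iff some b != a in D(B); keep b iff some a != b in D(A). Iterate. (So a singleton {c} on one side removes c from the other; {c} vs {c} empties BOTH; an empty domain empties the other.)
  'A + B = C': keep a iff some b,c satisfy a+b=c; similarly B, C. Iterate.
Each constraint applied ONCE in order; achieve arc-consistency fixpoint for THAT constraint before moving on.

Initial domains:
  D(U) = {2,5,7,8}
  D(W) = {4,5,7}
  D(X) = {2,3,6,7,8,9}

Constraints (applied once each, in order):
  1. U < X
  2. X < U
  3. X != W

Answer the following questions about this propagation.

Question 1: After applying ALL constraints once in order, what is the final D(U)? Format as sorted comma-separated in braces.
Answer: {5,7,8}

Derivation:
Constraint 1 (U < X) on D(U)={2,5,7,8} D(X)={2,3,6,7,8,9}: X {2,3,6,7,8,9}->{3,6,7,8,9}
Constraint 2 (X < U) on D(X)={3,6,7,8,9} D(U)={2,5,7,8}: X {3,6,7,8,9}->{3,6,7}; U {2,5,7,8}->{5,7,8}
Constraint 3 (X != W) on D(X)={3,6,7} D(W)={4,5,7}: no change
So after all 3 constraints: D(U) = {5,7,8}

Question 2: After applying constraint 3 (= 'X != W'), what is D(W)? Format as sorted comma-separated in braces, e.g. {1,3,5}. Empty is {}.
Answer: {4,5,7}

Derivation:
Constraint 1 (U < X) on D(U)={2,5,7,8} D(X)={2,3,6,7,8,9}: X {2,3,6,7,8,9}->{3,6,7,8,9}
Constraint 2 (X < U) on D(X)={3,6,7,8,9} D(U)={2,5,7,8}: X {3,6,7,8,9}->{3,6,7}; U {2,5,7,8}->{5,7,8}
Constraint 3 (X != W) on D(X)={3,6,7} D(W)={4,5,7}: no change
So after constraint 3: D(W) = {4,5,7}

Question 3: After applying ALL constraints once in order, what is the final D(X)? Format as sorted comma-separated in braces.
Constraint 1 (U < X) on D(U)={2,5,7,8} D(X)={2,3,6,7,8,9}: X {2,3,6,7,8,9}->{3,6,7,8,9}
Constraint 2 (X < U) on D(X)={3,6,7,8,9} D(U)={2,5,7,8}: X {3,6,7,8,9}->{3,6,7}; U {2,5,7,8}->{5,7,8}
Constraint 3 (X != W) on D(X)={3,6,7} D(W)={4,5,7}: no change
So after all 3 constraints: D(X) = {3,6,7}

Answer: {3,6,7}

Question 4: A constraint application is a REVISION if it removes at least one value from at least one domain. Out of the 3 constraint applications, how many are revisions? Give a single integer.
Answer: 2

Derivation:
Constraint 1 (U < X) on D(U)={2,5,7,8} D(X)={2,3,6,7,8,9}: X {2,3,6,7,8,9}->{3,6,7,8,9} => REVISION
Constraint 2 (X < U) on D(X)={3,6,7,8,9} D(U)={2,5,7,8}: X {3,6,7,8,9}->{3,6,7}; U {2,5,7,8}->{5,7,8} => REVISION
Constraint 3 (X != W) on D(X)={3,6,7} D(W)={4,5,7}: no change => not a revision
Total revisions = 2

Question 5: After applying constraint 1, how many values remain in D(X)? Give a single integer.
Answer: 5

Derivation:
Constraint 1 (U < X) on D(U)={2,5,7,8} D(X)={2,3,6,7,8,9}: X {2,3,6,7,8,9}->{3,6,7,8,9}
So after constraint 1: D(X)={3,6,7,8,9}, size = 5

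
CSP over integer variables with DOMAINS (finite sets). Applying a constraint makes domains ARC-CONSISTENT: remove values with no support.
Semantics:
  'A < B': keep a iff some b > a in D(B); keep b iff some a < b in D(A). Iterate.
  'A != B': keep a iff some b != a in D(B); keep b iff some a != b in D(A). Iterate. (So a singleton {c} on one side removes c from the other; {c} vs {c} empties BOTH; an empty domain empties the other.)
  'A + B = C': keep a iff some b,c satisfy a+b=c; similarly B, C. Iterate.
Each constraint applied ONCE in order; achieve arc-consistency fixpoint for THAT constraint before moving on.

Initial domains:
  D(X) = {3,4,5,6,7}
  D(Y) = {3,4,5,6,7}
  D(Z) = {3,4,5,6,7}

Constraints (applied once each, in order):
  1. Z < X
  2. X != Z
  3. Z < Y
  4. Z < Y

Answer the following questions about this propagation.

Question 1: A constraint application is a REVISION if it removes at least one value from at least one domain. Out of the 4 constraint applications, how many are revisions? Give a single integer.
Constraint 1 (Z < X) on D(Z)={3,4,5,6,7} D(X)={3,4,5,6,7}: Z {3,4,5,6,7}->{3,4,5,6}; X {3,4,5,6,7}->{4,5,6,7} => REVISION
Constraint 2 (X != Z) on D(X)={4,5,6,7} D(Z)={3,4,5,6}: no change => not a revision
Constraint 3 (Z < Y) on D(Z)={3,4,5,6} D(Y)={3,4,5,6,7}: Y {3,4,5,6,7}->{4,5,6,7} => REVISION
Constraint 4 (Z < Y) on D(Z)={3,4,5,6} D(Y)={4,5,6,7}: no change => not a revision
Total revisions = 2

Answer: 2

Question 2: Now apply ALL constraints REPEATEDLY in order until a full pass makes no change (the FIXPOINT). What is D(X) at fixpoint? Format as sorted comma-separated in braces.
pass 0 (initial): D(X)={3,4,5,6,7}
pass 1: X {3,4,5,6,7}->{4,5,6,7}; Y {3,4,5,6,7}->{4,5,6,7}; Z {3,4,5,6,7}->{3,4,5,6}
pass 2: no change
Fixpoint after 2 passes: D(X) = {4,5,6,7}

Answer: {4,5,6,7}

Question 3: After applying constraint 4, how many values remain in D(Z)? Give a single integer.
Answer: 4

Derivation:
Constraint 1 (Z < X) on D(Z)={3,4,5,6,7} D(X)={3,4,5,6,7}: Z {3,4,5,6,7}->{3,4,5,6}; X {3,4,5,6,7}->{4,5,6,7}
Constraint 2 (X != Z) on D(X)={4,5,6,7} D(Z)={3,4,5,6}: no change
Constraint 3 (Z < Y) on D(Z)={3,4,5,6} D(Y)={3,4,5,6,7}: Y {3,4,5,6,7}->{4,5,6,7}
Constraint 4 (Z < Y) on D(Z)={3,4,5,6} D(Y)={4,5,6,7}: no change
So after constraint 4: D(Z)={3,4,5,6}, size = 4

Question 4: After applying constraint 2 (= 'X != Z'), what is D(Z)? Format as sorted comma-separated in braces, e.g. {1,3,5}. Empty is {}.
Constraint 1 (Z < X) on D(Z)={3,4,5,6,7} D(X)={3,4,5,6,7}: Z {3,4,5,6,7}->{3,4,5,6}; X {3,4,5,6,7}->{4,5,6,7}
Constraint 2 (X != Z) on D(X)={4,5,6,7} D(Z)={3,4,5,6}: no change
So after constraint 2: D(Z) = {3,4,5,6}

Answer: {3,4,5,6}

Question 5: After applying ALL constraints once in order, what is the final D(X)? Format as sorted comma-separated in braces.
Constraint 1 (Z < X) on D(Z)={3,4,5,6,7} D(X)={3,4,5,6,7}: Z {3,4,5,6,7}->{3,4,5,6}; X {3,4,5,6,7}->{4,5,6,7}
Constraint 2 (X != Z) on D(X)={4,5,6,7} D(Z)={3,4,5,6}: no change
Constraint 3 (Z < Y) on D(Z)={3,4,5,6} D(Y)={3,4,5,6,7}: Y {3,4,5,6,7}->{4,5,6,7}
Constraint 4 (Z < Y) on D(Z)={3,4,5,6} D(Y)={4,5,6,7}: no change
So after all 4 constraints: D(X) = {4,5,6,7}

Answer: {4,5,6,7}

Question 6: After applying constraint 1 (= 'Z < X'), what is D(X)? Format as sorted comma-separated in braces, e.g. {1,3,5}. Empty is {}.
Constraint 1 (Z < X) on D(Z)={3,4,5,6,7} D(X)={3,4,5,6,7}: Z {3,4,5,6,7}->{3,4,5,6}; X {3,4,5,6,7}->{4,5,6,7}
So after constraint 1: D(X) = {4,5,6,7}

Answer: {4,5,6,7}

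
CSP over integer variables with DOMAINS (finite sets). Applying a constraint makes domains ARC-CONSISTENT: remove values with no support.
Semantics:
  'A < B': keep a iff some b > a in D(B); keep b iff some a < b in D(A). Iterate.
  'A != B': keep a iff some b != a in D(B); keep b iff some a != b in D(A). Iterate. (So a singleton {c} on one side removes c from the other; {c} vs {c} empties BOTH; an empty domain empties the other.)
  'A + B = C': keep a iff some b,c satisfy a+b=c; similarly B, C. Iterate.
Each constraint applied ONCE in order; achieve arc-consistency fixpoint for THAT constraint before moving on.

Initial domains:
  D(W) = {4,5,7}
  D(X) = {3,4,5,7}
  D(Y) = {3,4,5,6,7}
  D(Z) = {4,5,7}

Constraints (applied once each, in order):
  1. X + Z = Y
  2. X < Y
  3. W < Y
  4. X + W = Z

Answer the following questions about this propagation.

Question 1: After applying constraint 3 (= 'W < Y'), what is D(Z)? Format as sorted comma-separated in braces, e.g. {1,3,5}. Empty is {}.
Constraint 1 (X + Z = Y) on D(X)={3,4,5,7} D(Z)={4,5,7} D(Y)={3,4,5,6,7}: X {3,4,5,7}->{3}; Z {4,5,7}->{4}; Y {3,4,5,6,7}->{7}
Constraint 2 (X < Y) on D(X)={3} D(Y)={7}: no change
Constraint 3 (W < Y) on D(W)={4,5,7} D(Y)={7}: W {4,5,7}->{4,5}
So after constraint 3: D(Z) = {4}

Answer: {4}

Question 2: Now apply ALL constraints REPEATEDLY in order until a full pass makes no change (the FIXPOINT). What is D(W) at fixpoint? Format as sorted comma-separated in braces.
pass 0 (initial): D(W)={4,5,7}
pass 1: W {4,5,7}->{}; X {3,4,5,7}->{}; Y {3,4,5,6,7}->{7}; Z {4,5,7}->{}
pass 2: Y {7}->{}
pass 3: no change
Fixpoint after 3 passes: D(W) = {}

Answer: {}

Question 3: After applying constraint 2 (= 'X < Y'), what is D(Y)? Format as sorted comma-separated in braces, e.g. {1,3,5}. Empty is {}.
Answer: {7}

Derivation:
Constraint 1 (X + Z = Y) on D(X)={3,4,5,7} D(Z)={4,5,7} D(Y)={3,4,5,6,7}: X {3,4,5,7}->{3}; Z {4,5,7}->{4}; Y {3,4,5,6,7}->{7}
Constraint 2 (X < Y) on D(X)={3} D(Y)={7}: no change
So after constraint 2: D(Y) = {7}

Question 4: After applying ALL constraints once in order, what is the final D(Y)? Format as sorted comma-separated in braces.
Answer: {7}

Derivation:
Constraint 1 (X + Z = Y) on D(X)={3,4,5,7} D(Z)={4,5,7} D(Y)={3,4,5,6,7}: X {3,4,5,7}->{3}; Z {4,5,7}->{4}; Y {3,4,5,6,7}->{7}
Constraint 2 (X < Y) on D(X)={3} D(Y)={7}: no change
Constraint 3 (W < Y) on D(W)={4,5,7} D(Y)={7}: W {4,5,7}->{4,5}
Constraint 4 (X + W = Z) on D(X)={3} D(W)={4,5} D(Z)={4}: X {3}->{}; W {4,5}->{}; Z {4}->{}
So after all 4 constraints: D(Y) = {7}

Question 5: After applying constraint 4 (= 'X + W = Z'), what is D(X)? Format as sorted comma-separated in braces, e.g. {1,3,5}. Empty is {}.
Constraint 1 (X + Z = Y) on D(X)={3,4,5,7} D(Z)={4,5,7} D(Y)={3,4,5,6,7}: X {3,4,5,7}->{3}; Z {4,5,7}->{4}; Y {3,4,5,6,7}->{7}
Constraint 2 (X < Y) on D(X)={3} D(Y)={7}: no change
Constraint 3 (W < Y) on D(W)={4,5,7} D(Y)={7}: W {4,5,7}->{4,5}
Constraint 4 (X + W = Z) on D(X)={3} D(W)={4,5} D(Z)={4}: X {3}->{}; W {4,5}->{}; Z {4}->{}
So after constraint 4: D(X) = {}

Answer: {}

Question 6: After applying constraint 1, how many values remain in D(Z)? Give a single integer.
Answer: 1

Derivation:
Constraint 1 (X + Z = Y) on D(X)={3,4,5,7} D(Z)={4,5,7} D(Y)={3,4,5,6,7}: X {3,4,5,7}->{3}; Z {4,5,7}->{4}; Y {3,4,5,6,7}->{7}
So after constraint 1: D(Z)={4}, size = 1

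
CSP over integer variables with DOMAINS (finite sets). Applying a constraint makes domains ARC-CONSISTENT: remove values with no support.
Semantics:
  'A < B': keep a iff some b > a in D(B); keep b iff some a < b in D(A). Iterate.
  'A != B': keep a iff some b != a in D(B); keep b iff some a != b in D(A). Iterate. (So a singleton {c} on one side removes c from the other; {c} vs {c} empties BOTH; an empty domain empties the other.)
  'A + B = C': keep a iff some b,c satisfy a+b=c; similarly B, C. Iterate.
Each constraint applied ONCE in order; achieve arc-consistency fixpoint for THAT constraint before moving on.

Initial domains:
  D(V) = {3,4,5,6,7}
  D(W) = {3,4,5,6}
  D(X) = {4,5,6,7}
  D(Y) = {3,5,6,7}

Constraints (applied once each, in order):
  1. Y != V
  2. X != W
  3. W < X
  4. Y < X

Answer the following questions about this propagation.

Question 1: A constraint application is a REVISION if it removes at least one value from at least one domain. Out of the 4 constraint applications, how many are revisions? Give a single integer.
Constraint 1 (Y != V) on D(Y)={3,5,6,7} D(V)={3,4,5,6,7}: no change => not a revision
Constraint 2 (X != W) on D(X)={4,5,6,7} D(W)={3,4,5,6}: no change => not a revision
Constraint 3 (W < X) on D(W)={3,4,5,6} D(X)={4,5,6,7}: no change => not a revision
Constraint 4 (Y < X) on D(Y)={3,5,6,7} D(X)={4,5,6,7}: Y {3,5,6,7}->{3,5,6} => REVISION
Total revisions = 1

Answer: 1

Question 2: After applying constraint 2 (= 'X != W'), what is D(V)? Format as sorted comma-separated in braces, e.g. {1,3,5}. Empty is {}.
Answer: {3,4,5,6,7}

Derivation:
Constraint 1 (Y != V) on D(Y)={3,5,6,7} D(V)={3,4,5,6,7}: no change
Constraint 2 (X != W) on D(X)={4,5,6,7} D(W)={3,4,5,6}: no change
So after constraint 2: D(V) = {3,4,5,6,7}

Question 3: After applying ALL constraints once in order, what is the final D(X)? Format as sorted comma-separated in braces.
Answer: {4,5,6,7}

Derivation:
Constraint 1 (Y != V) on D(Y)={3,5,6,7} D(V)={3,4,5,6,7}: no change
Constraint 2 (X != W) on D(X)={4,5,6,7} D(W)={3,4,5,6}: no change
Constraint 3 (W < X) on D(W)={3,4,5,6} D(X)={4,5,6,7}: no change
Constraint 4 (Y < X) on D(Y)={3,5,6,7} D(X)={4,5,6,7}: Y {3,5,6,7}->{3,5,6}
So after all 4 constraints: D(X) = {4,5,6,7}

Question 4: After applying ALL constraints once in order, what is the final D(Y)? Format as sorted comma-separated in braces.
Constraint 1 (Y != V) on D(Y)={3,5,6,7} D(V)={3,4,5,6,7}: no change
Constraint 2 (X != W) on D(X)={4,5,6,7} D(W)={3,4,5,6}: no change
Constraint 3 (W < X) on D(W)={3,4,5,6} D(X)={4,5,6,7}: no change
Constraint 4 (Y < X) on D(Y)={3,5,6,7} D(X)={4,5,6,7}: Y {3,5,6,7}->{3,5,6}
So after all 4 constraints: D(Y) = {3,5,6}

Answer: {3,5,6}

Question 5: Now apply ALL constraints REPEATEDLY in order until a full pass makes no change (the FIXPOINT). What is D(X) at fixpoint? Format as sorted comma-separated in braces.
pass 0 (initial): D(X)={4,5,6,7}
pass 1: Y {3,5,6,7}->{3,5,6}
pass 2: no change
Fixpoint after 2 passes: D(X) = {4,5,6,7}

Answer: {4,5,6,7}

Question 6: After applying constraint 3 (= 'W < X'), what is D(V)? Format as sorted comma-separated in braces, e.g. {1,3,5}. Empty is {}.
Answer: {3,4,5,6,7}

Derivation:
Constraint 1 (Y != V) on D(Y)={3,5,6,7} D(V)={3,4,5,6,7}: no change
Constraint 2 (X != W) on D(X)={4,5,6,7} D(W)={3,4,5,6}: no change
Constraint 3 (W < X) on D(W)={3,4,5,6} D(X)={4,5,6,7}: no change
So after constraint 3: D(V) = {3,4,5,6,7}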